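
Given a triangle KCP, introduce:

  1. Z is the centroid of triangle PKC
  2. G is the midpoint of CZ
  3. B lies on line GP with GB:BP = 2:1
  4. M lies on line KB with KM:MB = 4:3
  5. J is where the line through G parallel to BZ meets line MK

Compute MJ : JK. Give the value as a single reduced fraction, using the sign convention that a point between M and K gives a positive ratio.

Assign K = (0, 0), C = (1, 0), P = (0, 1) — the answer is frame-independent, so this choice is without loss of generality.
1. Z is the centroid of triangle PKC ⇒ Z = (1/3, 1/3)
2. G is the midpoint of CZ ⇒ G = (2/3, 1/6)
3. B lies on line GP with GB:BP = 2:1 ⇒ B = (2/9, 13/18)
4. M lies on line KB with KM:MB = 4:3 ⇒ M = (8/63, 26/63)
5. J is where the line through G parallel to BZ meets line MK ⇒ J = (10/27, 65/54)
J = M + t·(K−M) with t = -23/12, so MJ:JK = t:(1−t) = -23/12:35/12

MJ:JK = -23/35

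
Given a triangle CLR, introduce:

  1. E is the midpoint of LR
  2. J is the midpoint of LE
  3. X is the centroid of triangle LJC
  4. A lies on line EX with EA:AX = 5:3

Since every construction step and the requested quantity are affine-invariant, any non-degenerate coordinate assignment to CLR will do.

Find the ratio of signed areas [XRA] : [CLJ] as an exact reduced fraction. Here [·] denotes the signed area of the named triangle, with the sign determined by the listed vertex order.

Choose coordinates C = (0, 0), L = (1, 0), R = (0, 1).
1. E is the midpoint of LR ⇒ E = (1/2, 1/2)
2. J is the midpoint of LE ⇒ J = (3/4, 1/4)
3. X is the centroid of triangle LJC ⇒ X = (7/12, 1/12)
4. A lies on line EX with EA:AX = 5:3 ⇒ A = (53/96, 23/96)
2·[XRA] = -1/16, 2·[CLJ] = 1/4
[XRA]:[CLJ] = -1/16:1/4 = -1/4

[XRA]:[CLJ] = -1/4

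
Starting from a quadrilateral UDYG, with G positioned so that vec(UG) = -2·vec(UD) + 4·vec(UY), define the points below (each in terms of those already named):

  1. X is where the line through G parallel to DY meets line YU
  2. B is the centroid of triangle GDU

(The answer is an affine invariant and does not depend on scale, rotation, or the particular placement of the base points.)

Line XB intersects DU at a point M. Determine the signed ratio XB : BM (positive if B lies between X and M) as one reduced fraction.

Set U = (0, 0), D = (1, 0), Y = (0, 1), G = (-2, 4); any affine frame gives the same invariant.
1. X is where the line through G parallel to DY meets line YU ⇒ X = (0, 2)
2. B is the centroid of triangle GDU ⇒ B = (-1/3, 4/3)
line XB meets DU at M = (-1, 0)
B = X + t·(M−X) with t = 1/3, so XB:BM = 1/3:2/3

XB:BM = 1/2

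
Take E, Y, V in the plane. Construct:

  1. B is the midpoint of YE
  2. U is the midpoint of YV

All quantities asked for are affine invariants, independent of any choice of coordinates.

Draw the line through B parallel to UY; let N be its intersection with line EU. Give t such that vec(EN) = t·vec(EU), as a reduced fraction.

t = 1/2

Work in coordinates with E = (0, 0), Y = (1, 0), V = (0, 1).
1. B is the midpoint of YE ⇒ B = (1/2, 0)
2. U is the midpoint of YV ⇒ U = (1/2, 1/2)
through B parallel to UY: direction (1/2, -1/2); meets EU at N = (1/4, 1/4)
N = E + t·(U−E) with t = 1/2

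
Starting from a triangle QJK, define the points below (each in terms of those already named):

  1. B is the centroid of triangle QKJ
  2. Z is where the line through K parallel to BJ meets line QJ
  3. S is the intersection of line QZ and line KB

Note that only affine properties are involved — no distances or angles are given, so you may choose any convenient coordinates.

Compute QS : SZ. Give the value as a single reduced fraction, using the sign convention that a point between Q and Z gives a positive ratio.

Set Q = (0, 0), J = (1, 0), K = (0, 1); any affine frame gives the same invariant.
1. B is the centroid of triangle QKJ ⇒ B = (1/3, 1/3)
2. Z is where the line through K parallel to BJ meets line QJ ⇒ Z = (2, 0)
3. S is the intersection of line QZ and line KB ⇒ S = (1/2, 0)
S = Q + t·(Z−Q) with t = 1/4, so QS:SZ = t:(1−t) = 1/4:3/4

QS:SZ = 1/3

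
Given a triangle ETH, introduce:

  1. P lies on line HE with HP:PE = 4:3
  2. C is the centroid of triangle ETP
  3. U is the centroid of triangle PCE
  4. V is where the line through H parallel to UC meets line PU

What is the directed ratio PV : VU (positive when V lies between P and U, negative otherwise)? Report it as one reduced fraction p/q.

PV:VU = -8/11

Choose coordinates E = (0, 0), T = (1, 0), H = (0, 1).
1. P lies on line HE with HP:PE = 4:3 ⇒ P = (0, 3/7)
2. C is the centroid of triangle ETP ⇒ C = (1/3, 1/7)
3. U is the centroid of triangle PCE ⇒ U = (1/9, 4/21)
4. V is where the line through H parallel to UC meets line PU ⇒ V = (-8/27, 67/63)
V = P + t·(U−P) with t = -8/3, so PV:VU = t:(1−t) = -8/3:11/3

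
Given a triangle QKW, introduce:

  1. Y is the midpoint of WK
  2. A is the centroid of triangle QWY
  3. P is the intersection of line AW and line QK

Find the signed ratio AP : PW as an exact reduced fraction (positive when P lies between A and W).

AP:PW = -1/2

Choose coordinates Q = (0, 0), K = (1, 0), W = (0, 1).
1. Y is the midpoint of WK ⇒ Y = (1/2, 1/2)
2. A is the centroid of triangle QWY ⇒ A = (1/6, 1/2)
3. P is the intersection of line AW and line QK ⇒ P = (1/3, 0)
P = A + t·(W−A) with t = -1, so AP:PW = t:(1−t) = -1:2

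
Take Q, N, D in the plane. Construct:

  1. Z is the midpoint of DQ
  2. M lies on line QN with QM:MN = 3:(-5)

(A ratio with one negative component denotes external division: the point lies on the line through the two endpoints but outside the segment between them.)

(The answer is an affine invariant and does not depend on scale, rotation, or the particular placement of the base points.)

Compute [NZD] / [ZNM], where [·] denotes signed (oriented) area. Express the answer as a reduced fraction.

Work in coordinates with Q = (0, 0), N = (1, 0), D = (0, 1).
1. Z is the midpoint of DQ ⇒ Z = (0, 1/2)
2. M lies on line QN with QM:MN = 3:(-5) ⇒ M = (-3/2, 0)
2·[NZD] = -1/2, 2·[ZNM] = -5/4
[NZD]:[ZNM] = -1/2:-5/4 = 2/5

[NZD]:[ZNM] = 2/5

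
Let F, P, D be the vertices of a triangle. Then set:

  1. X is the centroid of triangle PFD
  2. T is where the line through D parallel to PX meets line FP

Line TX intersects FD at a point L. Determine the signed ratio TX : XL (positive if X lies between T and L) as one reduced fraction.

Set F = (0, 0), P = (1, 0), D = (0, 1); any affine frame gives the same invariant.
1. X is the centroid of triangle PFD ⇒ X = (1/3, 1/3)
2. T is where the line through D parallel to PX meets line FP ⇒ T = (2, 0)
line TX meets FD at L = (0, 2/5)
X = T + t·(L−T) with t = 5/6, so TX:XL = 5/6:1/6

TX:XL = 5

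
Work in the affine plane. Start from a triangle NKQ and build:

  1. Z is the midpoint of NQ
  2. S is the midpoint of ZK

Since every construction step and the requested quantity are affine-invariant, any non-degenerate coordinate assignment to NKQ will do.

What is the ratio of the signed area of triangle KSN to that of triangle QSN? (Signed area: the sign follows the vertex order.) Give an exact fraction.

[KSN]:[QSN] = -1/2

Work in coordinates with N = (0, 0), K = (1, 0), Q = (0, 1).
1. Z is the midpoint of NQ ⇒ Z = (0, 1/2)
2. S is the midpoint of ZK ⇒ S = (1/2, 1/4)
2·[KSN] = 1/4, 2·[QSN] = -1/2
[KSN]:[QSN] = 1/4:-1/2 = -1/2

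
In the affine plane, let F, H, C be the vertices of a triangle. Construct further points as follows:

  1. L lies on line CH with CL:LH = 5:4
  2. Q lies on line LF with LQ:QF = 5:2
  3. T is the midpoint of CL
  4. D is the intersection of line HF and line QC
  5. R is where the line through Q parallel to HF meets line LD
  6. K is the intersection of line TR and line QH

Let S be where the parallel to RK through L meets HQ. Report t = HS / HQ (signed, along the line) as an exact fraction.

t = 168/323

Set F = (0, 0), H = (1, 0), C = (0, 1); any affine frame gives the same invariant.
1. L lies on line CH with CL:LH = 5:4 ⇒ L = (5/9, 4/9)
2. Q lies on line LF with LQ:QF = 5:2 ⇒ Q = (10/63, 8/63)
3. T is the midpoint of CL ⇒ T = (5/18, 13/18)
4. D is the intersection of line HF and line QC ⇒ D = (2/11, 0)
5. R is where the line through Q parallel to HF meets line LD ⇒ R = (200/693, 8/63)
6. K is the intersection of line TR and line QH ⇒ K = (280/969, 104/969)
through L parallel to RK: direction (80/223839, -400/20349); meets HQ at S = (545/969, 64/969)
S = H + t·(Q−H) with t = 168/323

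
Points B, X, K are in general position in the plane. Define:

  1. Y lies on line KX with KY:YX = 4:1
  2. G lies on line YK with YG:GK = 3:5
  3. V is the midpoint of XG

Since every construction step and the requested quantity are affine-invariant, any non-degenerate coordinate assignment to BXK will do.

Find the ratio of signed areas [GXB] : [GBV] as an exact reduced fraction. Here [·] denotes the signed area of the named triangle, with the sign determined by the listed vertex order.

Set B = (0, 0), X = (1, 0), K = (0, 1); any affine frame gives the same invariant.
1. Y lies on line KX with KY:YX = 4:1 ⇒ Y = (4/5, 1/5)
2. G lies on line YK with YG:GK = 3:5 ⇒ G = (1/2, 1/2)
3. V is the midpoint of XG ⇒ V = (3/4, 1/4)
2·[GXB] = -1/2, 2·[GBV] = 1/4
[GXB]:[GBV] = -1/2:1/4 = -2

[GXB]:[GBV] = -2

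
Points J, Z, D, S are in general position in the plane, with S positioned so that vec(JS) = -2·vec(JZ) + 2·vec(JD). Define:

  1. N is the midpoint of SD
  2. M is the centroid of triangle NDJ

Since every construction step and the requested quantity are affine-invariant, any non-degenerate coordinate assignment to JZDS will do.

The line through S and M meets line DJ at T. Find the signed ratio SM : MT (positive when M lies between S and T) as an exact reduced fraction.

Set J = (0, 0), Z = (1, 0), D = (0, 1), S = (-2, 2); any affine frame gives the same invariant.
1. N is the midpoint of SD ⇒ N = (-1, 3/2)
2. M is the centroid of triangle NDJ ⇒ M = (-1/3, 5/6)
line SM meets DJ at T = (0, 3/5)
M = S + t·(T−S) with t = 5/6, so SM:MT = 5/6:1/6

SM:MT = 5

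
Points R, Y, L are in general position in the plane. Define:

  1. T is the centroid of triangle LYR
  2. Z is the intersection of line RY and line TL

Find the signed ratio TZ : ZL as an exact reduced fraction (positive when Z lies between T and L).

TZ:ZL = -1/3

Choose coordinates R = (0, 0), Y = (1, 0), L = (0, 1).
1. T is the centroid of triangle LYR ⇒ T = (1/3, 1/3)
2. Z is the intersection of line RY and line TL ⇒ Z = (1/2, 0)
Z = T + t·(L−T) with t = -1/2, so TZ:ZL = t:(1−t) = -1/2:3/2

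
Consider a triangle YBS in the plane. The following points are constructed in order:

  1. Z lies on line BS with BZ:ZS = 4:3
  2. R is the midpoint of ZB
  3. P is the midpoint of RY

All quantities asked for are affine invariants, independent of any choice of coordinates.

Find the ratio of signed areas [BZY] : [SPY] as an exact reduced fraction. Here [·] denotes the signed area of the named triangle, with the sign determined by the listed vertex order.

[BZY]:[SPY] = -8/5

Choose coordinates Y = (0, 0), B = (1, 0), S = (0, 1).
1. Z lies on line BS with BZ:ZS = 4:3 ⇒ Z = (3/7, 4/7)
2. R is the midpoint of ZB ⇒ R = (5/7, 2/7)
3. P is the midpoint of RY ⇒ P = (5/14, 1/7)
2·[BZY] = 4/7, 2·[SPY] = -5/14
[BZY]:[SPY] = 4/7:-5/14 = -8/5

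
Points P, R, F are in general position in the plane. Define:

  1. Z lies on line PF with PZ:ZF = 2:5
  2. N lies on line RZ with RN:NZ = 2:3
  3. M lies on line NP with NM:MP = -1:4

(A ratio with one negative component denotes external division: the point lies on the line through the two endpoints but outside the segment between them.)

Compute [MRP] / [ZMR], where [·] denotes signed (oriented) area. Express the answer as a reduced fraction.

Choose coordinates P = (0, 0), R = (1, 0), F = (0, 1).
1. Z lies on line PF with PZ:ZF = 2:5 ⇒ Z = (0, 2/7)
2. N lies on line RZ with RN:NZ = 2:3 ⇒ N = (3/5, 4/35)
3. M lies on line NP with NM:MP = -1:4 ⇒ M = (4/5, 16/105)
2·[MRP] = -16/105, 2·[ZMR] = -2/21
[MRP]:[ZMR] = -16/105:-2/21 = 8/5

[MRP]:[ZMR] = 8/5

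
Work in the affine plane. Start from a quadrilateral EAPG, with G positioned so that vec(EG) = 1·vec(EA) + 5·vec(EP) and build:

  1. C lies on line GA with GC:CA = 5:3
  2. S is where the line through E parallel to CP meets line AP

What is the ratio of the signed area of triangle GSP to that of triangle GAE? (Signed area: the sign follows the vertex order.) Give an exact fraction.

Work in coordinates with E = (0, 0), A = (1, 0), P = (0, 1), G = (1, 5).
1. C lies on line GA with GC:CA = 5:3 ⇒ C = (1, 15/8)
2. S is where the line through E parallel to CP meets line AP ⇒ S = (8/15, 7/15)
2·[GSP] = -8/3, 2·[GAE] = -5
[GSP]:[GAE] = -8/3:-5 = 8/15

[GSP]:[GAE] = 8/15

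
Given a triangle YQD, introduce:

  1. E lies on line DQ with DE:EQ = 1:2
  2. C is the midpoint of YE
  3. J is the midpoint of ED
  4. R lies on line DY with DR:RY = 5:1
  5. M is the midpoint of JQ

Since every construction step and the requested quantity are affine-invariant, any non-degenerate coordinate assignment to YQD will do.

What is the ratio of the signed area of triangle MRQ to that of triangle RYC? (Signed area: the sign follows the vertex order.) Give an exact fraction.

[MRQ]:[RYC] = 25/2

Assign Y = (0, 0), Q = (1, 0), D = (0, 1) — the answer is frame-independent, so this choice is without loss of generality.
1. E lies on line DQ with DE:EQ = 1:2 ⇒ E = (1/3, 2/3)
2. C is the midpoint of YE ⇒ C = (1/6, 1/3)
3. J is the midpoint of ED ⇒ J = (1/6, 5/6)
4. R lies on line DY with DR:RY = 5:1 ⇒ R = (0, 1/6)
5. M is the midpoint of JQ ⇒ M = (7/12, 5/12)
2·[MRQ] = 25/72, 2·[RYC] = 1/36
[MRQ]:[RYC] = 25/72:1/36 = 25/2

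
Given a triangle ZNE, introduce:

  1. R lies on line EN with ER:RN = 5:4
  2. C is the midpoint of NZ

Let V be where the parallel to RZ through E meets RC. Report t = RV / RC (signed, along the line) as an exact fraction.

t = -5/2

Set Z = (0, 0), N = (1, 0), E = (0, 1); any affine frame gives the same invariant.
1. R lies on line EN with ER:RN = 5:4 ⇒ R = (5/9, 4/9)
2. C is the midpoint of NZ ⇒ C = (1/2, 0)
through E parallel to RZ: direction (-5/9, -4/9); meets RC at V = (25/36, 14/9)
V = R + t·(C−R) with t = -5/2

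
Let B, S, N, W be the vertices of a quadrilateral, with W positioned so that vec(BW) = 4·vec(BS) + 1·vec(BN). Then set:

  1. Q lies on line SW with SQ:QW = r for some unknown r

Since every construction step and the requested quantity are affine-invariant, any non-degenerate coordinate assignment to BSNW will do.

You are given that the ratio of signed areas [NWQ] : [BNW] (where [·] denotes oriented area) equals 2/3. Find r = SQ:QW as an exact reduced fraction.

Assign B = (0, 0), S = (1, 0), N = (0, 1), W = (4, 1) — the answer is frame-independent, so this choice is without loss of generality.
1. With SQ:QW = r, write λ = r/(r+1) so Q = S + λ·(W−S); Q is affine-linear in λ
Every point depending on Q is an affine combination of Q and λ-independent points, so each such coordinate is linear in λ; the λ² term in each signed area is a multiple of (W−S)×(W−S) = 0, so 2·[NWQ] and 2·[BNW] are each linear in λ. Evaluating at λ=0 and λ=1:
  2·[NWQ] = 4·λ − 4,   2·[BNW] = -4
So [NWQ]:[BNW] = (4·λ − 4) / (-4). Setting this equal to 2/3:
  4·λ − 4 = 2/3·(-4)  ⇒  λ = 1/3
Then r = λ/(1−λ) = (1/3)/(2/3) = 1/2. Check: with r = 1/2, Q = (2, 1/3) and [NWQ]:[BNW] = 2/3 as required.

r = 1/2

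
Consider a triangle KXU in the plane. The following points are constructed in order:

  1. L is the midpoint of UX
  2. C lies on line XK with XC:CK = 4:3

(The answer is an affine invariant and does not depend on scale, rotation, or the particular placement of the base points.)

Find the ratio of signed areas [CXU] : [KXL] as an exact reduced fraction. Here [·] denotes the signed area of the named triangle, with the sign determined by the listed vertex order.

[CXU]:[KXL] = 8/7

Assign K = (0, 0), X = (1, 0), U = (0, 1) — the answer is frame-independent, so this choice is without loss of generality.
1. L is the midpoint of UX ⇒ L = (1/2, 1/2)
2. C lies on line XK with XC:CK = 4:3 ⇒ C = (3/7, 0)
2·[CXU] = 4/7, 2·[KXL] = 1/2
[CXU]:[KXL] = 4/7:1/2 = 8/7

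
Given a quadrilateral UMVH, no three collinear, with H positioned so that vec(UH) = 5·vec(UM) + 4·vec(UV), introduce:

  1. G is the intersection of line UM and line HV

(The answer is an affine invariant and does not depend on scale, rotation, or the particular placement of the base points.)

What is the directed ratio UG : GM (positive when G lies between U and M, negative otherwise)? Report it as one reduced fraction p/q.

Assign U = (0, 0), M = (1, 0), V = (0, 1), H = (5, 4) — the answer is frame-independent, so this choice is without loss of generality.
1. G is the intersection of line UM and line HV ⇒ G = (-5/3, 0)
G = U + t·(M−U) with t = -5/3, so UG:GM = t:(1−t) = -5/3:8/3

UG:GM = -5/8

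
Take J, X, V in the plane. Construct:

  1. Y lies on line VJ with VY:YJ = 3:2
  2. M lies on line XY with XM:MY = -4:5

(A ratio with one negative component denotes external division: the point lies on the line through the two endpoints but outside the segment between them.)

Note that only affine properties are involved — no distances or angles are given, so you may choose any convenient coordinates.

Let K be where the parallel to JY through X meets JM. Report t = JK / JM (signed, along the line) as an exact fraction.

t = 1/5

Assign J = (0, 0), X = (1, 0), V = (0, 1) — the answer is frame-independent, so this choice is without loss of generality.
1. Y lies on line VJ with VY:YJ = 3:2 ⇒ Y = (0, 2/5)
2. M lies on line XY with XM:MY = -4:5 ⇒ M = (5, -8/5)
through X parallel to JY: direction (0, 2/5); meets JM at K = (1, -8/25)
K = J + t·(M−J) with t = 1/5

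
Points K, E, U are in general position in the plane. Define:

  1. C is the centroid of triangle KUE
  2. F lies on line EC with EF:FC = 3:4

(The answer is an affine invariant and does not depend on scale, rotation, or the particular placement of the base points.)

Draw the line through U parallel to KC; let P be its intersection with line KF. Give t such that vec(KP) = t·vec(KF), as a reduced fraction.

Choose coordinates K = (0, 0), E = (1, 0), U = (0, 1).
1. C is the centroid of triangle KUE ⇒ C = (1/3, 1/3)
2. F lies on line EC with EF:FC = 3:4 ⇒ F = (5/7, 1/7)
through U parallel to KC: direction (1/3, 1/3); meets KF at P = (-5/4, -1/4)
P = K + t·(F−K) with t = -7/4

t = -7/4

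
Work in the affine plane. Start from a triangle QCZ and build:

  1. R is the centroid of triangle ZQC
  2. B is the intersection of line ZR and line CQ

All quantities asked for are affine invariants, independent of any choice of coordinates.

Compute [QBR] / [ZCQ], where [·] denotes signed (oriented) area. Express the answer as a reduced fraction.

[QBR]:[ZCQ] = -1/6

Set Q = (0, 0), C = (1, 0), Z = (0, 1); any affine frame gives the same invariant.
1. R is the centroid of triangle ZQC ⇒ R = (1/3, 1/3)
2. B is the intersection of line ZR and line CQ ⇒ B = (1/2, 0)
2·[QBR] = 1/6, 2·[ZCQ] = -1
[QBR]:[ZCQ] = 1/6:-1 = -1/6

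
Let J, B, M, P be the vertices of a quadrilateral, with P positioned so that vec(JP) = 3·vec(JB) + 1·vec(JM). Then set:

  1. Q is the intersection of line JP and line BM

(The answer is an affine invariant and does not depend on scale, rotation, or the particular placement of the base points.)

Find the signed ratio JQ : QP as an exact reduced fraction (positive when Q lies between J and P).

Work in coordinates with J = (0, 0), B = (1, 0), M = (0, 1), P = (3, 1).
1. Q is the intersection of line JP and line BM ⇒ Q = (3/4, 1/4)
Q = J + t·(P−J) with t = 1/4, so JQ:QP = t:(1−t) = 1/4:3/4

JQ:QP = 1/3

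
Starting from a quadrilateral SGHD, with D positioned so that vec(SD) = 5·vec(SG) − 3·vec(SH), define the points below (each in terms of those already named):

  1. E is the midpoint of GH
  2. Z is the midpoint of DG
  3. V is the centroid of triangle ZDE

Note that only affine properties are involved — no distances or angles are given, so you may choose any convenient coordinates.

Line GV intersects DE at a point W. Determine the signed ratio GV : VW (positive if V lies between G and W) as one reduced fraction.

GV:VW = 5

Choose coordinates S = (0, 0), G = (1, 0), H = (0, 1), D = (5, -3).
1. E is the midpoint of GH ⇒ E = (1/2, 1/2)
2. Z is the midpoint of DG ⇒ Z = (3, -3/2)
3. V is the centroid of triangle ZDE ⇒ V = (17/6, -4/3)
line GV meets DE at W = (16/5, -8/5)
V = G + t·(W−G) with t = 5/6, so GV:VW = 5/6:1/6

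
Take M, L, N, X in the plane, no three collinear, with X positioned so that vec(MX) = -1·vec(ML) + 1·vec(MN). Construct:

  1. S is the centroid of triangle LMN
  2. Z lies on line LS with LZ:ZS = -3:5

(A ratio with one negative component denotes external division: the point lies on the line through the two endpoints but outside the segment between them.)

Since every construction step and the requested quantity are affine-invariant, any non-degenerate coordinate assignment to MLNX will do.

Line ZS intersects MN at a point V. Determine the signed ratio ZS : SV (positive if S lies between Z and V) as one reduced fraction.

ZS:SV = 5

Work in coordinates with M = (0, 0), L = (1, 0), N = (0, 1), X = (-1, 1).
1. S is the centroid of triangle LMN ⇒ S = (1/3, 1/3)
2. Z lies on line LS with LZ:ZS = -3:5 ⇒ Z = (2, -1/2)
line ZS meets MN at V = (0, 1/2)
S = Z + t·(V−Z) with t = 5/6, so ZS:SV = 5/6:1/6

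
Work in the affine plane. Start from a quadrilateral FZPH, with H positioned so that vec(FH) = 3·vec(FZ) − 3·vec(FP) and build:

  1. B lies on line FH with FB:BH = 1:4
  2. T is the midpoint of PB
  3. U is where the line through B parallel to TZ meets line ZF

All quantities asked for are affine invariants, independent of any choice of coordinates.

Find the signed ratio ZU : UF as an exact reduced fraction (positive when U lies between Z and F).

Work in coordinates with F = (0, 0), Z = (1, 0), P = (0, 1), H = (3, -3).
1. B lies on line FH with FB:BH = 1:4 ⇒ B = (3/5, -3/5)
2. T is the midpoint of PB ⇒ T = (3/10, 1/5)
3. U is where the line through B parallel to TZ meets line ZF ⇒ U = (-3/2, 0)
U = Z + t·(F−Z) with t = 5/2, so ZU:UF = t:(1−t) = 5/2:-3/2

ZU:UF = -5/3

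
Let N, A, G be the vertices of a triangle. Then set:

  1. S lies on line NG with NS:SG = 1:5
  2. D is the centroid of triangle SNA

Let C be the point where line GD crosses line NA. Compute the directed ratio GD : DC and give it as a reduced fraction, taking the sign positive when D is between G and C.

GD:DC = 17

Assign N = (0, 0), A = (1, 0), G = (0, 1) — the answer is frame-independent, so this choice is without loss of generality.
1. S lies on line NG with NS:SG = 1:5 ⇒ S = (0, 1/6)
2. D is the centroid of triangle SNA ⇒ D = (1/3, 1/18)
line GD meets NA at C = (6/17, 0)
D = G + t·(C−G) with t = 17/18, so GD:DC = 17/18:1/18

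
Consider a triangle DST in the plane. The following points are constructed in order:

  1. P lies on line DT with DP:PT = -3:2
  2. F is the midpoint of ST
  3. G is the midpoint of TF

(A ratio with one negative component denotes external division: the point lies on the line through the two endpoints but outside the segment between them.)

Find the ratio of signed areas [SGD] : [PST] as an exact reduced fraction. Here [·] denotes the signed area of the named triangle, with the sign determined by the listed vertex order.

Work in coordinates with D = (0, 0), S = (1, 0), T = (0, 1).
1. P lies on line DT with DP:PT = -3:2 ⇒ P = (0, 3)
2. F is the midpoint of ST ⇒ F = (1/2, 1/2)
3. G is the midpoint of TF ⇒ G = (1/4, 3/4)
2·[SGD] = 3/4, 2·[PST] = -2
[SGD]:[PST] = 3/4:-2 = -3/8

[SGD]:[PST] = -3/8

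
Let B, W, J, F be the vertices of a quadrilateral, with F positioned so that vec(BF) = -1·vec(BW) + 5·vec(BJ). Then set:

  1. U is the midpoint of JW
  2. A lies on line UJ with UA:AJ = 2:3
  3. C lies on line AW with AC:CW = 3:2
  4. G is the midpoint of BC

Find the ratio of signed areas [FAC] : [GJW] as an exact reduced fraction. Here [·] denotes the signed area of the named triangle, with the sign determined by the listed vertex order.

Choose coordinates B = (0, 0), W = (1, 0), J = (0, 1), F = (-1, 5).
1. U is the midpoint of JW ⇒ U = (1/2, 1/2)
2. A lies on line UJ with UA:AJ = 2:3 ⇒ A = (3/10, 7/10)
3. C lies on line AW with AC:CW = 3:2 ⇒ C = (18/25, 7/25)
4. G is the midpoint of BC ⇒ G = (9/25, 7/50)
2·[FAC] = 63/50, 2·[GJW] = -1/2
[FAC]:[GJW] = 63/50:-1/2 = -63/25

[FAC]:[GJW] = -63/25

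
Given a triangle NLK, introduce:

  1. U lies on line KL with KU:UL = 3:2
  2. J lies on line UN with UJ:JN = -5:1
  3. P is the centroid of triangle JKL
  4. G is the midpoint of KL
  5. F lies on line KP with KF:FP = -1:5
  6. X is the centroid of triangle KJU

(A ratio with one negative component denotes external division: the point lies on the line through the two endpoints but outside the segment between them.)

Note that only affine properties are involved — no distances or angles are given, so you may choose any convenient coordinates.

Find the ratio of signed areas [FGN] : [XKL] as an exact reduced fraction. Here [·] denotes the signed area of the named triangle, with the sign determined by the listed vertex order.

Set N = (0, 0), L = (1, 0), K = (0, 1); any affine frame gives the same invariant.
1. U lies on line KL with KU:UL = 3:2 ⇒ U = (3/5, 2/5)
2. J lies on line UN with UJ:JN = -5:1 ⇒ J = (-3/20, -1/10)
3. P is the centroid of triangle JKL ⇒ P = (17/60, 3/10)
4. G is the midpoint of KL ⇒ G = (1/2, 1/2)
5. F lies on line KP with KF:FP = -1:5 ⇒ F = (-17/240, 47/40)
6. X is the centroid of triangle KJU ⇒ X = (3/20, 13/30)
2·[FGN] = -299/480, 2·[XKL] = -5/12
[FGN]:[XKL] = -299/480:-5/12 = 299/200

[FGN]:[XKL] = 299/200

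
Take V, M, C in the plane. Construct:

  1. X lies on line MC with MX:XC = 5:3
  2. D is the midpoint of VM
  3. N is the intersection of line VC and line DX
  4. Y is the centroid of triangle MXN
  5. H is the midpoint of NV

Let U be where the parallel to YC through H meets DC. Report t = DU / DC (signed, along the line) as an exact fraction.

t = 57/46

Set V = (0, 0), M = (1, 0), C = (0, 1); any affine frame gives the same invariant.
1. X lies on line MC with MX:XC = 5:3 ⇒ X = (3/8, 5/8)
2. D is the midpoint of VM ⇒ D = (1/2, 0)
3. N is the intersection of line VC and line DX ⇒ N = (0, 5/2)
4. Y is the centroid of triangle MXN ⇒ Y = (11/24, 25/24)
5. H is the midpoint of NV ⇒ H = (0, 5/4)
through H parallel to YC: direction (-11/24, -1/24); meets DC at U = (-11/92, 57/46)
U = D + t·(C−D) with t = 57/46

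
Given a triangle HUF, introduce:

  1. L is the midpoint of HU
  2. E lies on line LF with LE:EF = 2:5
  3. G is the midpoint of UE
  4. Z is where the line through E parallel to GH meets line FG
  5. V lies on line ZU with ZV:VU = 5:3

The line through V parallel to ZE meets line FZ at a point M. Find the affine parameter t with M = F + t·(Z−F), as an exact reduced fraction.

Set H = (0, 0), U = (1, 0), F = (0, 1); any affine frame gives the same invariant.
1. L is the midpoint of HU ⇒ L = (1/2, 0)
2. E lies on line LF with LE:EF = 2:5 ⇒ E = (5/14, 2/7)
3. G is the midpoint of UE ⇒ G = (19/28, 1/7)
4. Z is where the line through E parallel to GH meets line FG ⇒ Z = (15/28, 43/133)
5. V lies on line ZU with ZV:VU = 5:3 ⇒ V = (185/224, 129/1064)
through V parallel to ZE: direction (-5/28, -5/133); meets FZ at M = (5/7, 13/133)
M = F + t·(Z−F) with t = 4/3

t = 4/3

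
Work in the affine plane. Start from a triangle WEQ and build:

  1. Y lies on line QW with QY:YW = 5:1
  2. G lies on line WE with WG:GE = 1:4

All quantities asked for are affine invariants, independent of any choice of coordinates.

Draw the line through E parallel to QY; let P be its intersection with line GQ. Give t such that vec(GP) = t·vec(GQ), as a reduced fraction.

Set W = (0, 0), E = (1, 0), Q = (0, 1); any affine frame gives the same invariant.
1. Y lies on line QW with QY:YW = 5:1 ⇒ Y = (0, 1/6)
2. G lies on line WE with WG:GE = 1:4 ⇒ G = (1/5, 0)
through E parallel to QY: direction (0, -5/6); meets GQ at P = (1, -4)
P = G + t·(Q−G) with t = -4

t = -4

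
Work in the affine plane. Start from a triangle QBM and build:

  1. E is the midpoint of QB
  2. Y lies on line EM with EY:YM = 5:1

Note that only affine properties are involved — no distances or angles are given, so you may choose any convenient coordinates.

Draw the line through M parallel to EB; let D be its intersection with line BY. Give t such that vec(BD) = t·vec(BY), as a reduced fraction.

Work in coordinates with Q = (0, 0), B = (1, 0), M = (0, 1).
1. E is the midpoint of QB ⇒ E = (1/2, 0)
2. Y lies on line EM with EY:YM = 5:1 ⇒ Y = (1/12, 5/6)
through M parallel to EB: direction (1/2, 0); meets BY at D = (-1/10, 1)
D = B + t·(Y−B) with t = 6/5

t = 6/5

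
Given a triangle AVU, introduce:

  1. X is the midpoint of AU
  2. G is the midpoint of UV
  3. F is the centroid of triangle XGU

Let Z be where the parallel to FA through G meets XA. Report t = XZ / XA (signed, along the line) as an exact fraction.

Choose coordinates A = (0, 0), V = (1, 0), U = (0, 1).
1. X is the midpoint of AU ⇒ X = (0, 1/2)
2. G is the midpoint of UV ⇒ G = (1/2, 1/2)
3. F is the centroid of triangle XGU ⇒ F = (1/6, 2/3)
through G parallel to FA: direction (-1/6, -2/3); meets XA at Z = (0, -3/2)
Z = X + t·(A−X) with t = 4

t = 4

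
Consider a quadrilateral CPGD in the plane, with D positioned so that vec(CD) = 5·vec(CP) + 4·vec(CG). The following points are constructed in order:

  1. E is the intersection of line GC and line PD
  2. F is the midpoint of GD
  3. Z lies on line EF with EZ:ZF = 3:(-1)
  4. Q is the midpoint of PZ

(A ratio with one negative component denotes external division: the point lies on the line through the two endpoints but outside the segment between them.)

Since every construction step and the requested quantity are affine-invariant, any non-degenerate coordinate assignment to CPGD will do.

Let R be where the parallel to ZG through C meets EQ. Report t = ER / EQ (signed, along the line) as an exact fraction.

t = 15/16

Choose coordinates C = (0, 0), P = (1, 0), G = (0, 1), D = (5, 4).
1. E is the intersection of line GC and line PD ⇒ E = (0, -1)
2. F is the midpoint of GD ⇒ F = (5/2, 5/2)
3. Z lies on line EF with EZ:ZF = 3:(-1) ⇒ Z = (15/4, 17/4)
4. Q is the midpoint of PZ ⇒ Q = (19/8, 17/8)
through C parallel to ZG: direction (-15/4, -13/4); meets EQ at R = (285/128, 247/128)
R = E + t·(Q−E) with t = 15/16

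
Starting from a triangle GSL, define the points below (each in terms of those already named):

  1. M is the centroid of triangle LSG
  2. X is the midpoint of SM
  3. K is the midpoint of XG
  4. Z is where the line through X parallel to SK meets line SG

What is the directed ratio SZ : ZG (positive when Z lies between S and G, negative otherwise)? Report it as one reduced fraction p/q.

SZ:ZG = -1/2

Work in coordinates with G = (0, 0), S = (1, 0), L = (0, 1).
1. M is the centroid of triangle LSG ⇒ M = (1/3, 1/3)
2. X is the midpoint of SM ⇒ X = (2/3, 1/6)
3. K is the midpoint of XG ⇒ K = (1/3, 1/12)
4. Z is where the line through X parallel to SK meets line SG ⇒ Z = (2, 0)
Z = S + t·(G−S) with t = -1, so SZ:ZG = t:(1−t) = -1:2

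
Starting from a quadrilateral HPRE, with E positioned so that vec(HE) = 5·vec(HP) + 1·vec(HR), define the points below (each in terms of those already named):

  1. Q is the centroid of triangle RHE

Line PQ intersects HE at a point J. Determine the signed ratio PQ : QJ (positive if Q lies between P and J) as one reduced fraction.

Assign H = (0, 0), P = (1, 0), R = (0, 1), E = (5, 1) — the answer is frame-independent, so this choice is without loss of generality.
1. Q is the centroid of triangle RHE ⇒ Q = (5/3, 2/3)
line PQ meets HE at J = (5/4, 1/4)
Q = P + t·(J−P) with t = 8/3, so PQ:QJ = 8/3:-5/3

PQ:QJ = -8/5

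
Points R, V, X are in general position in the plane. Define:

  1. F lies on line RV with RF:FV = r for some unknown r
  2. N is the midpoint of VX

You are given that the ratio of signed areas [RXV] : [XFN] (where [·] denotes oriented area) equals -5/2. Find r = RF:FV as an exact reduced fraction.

Work in coordinates with R = (0, 0), V = (1, 0), X = (0, 1).
1. With RF:FV = r, write λ = r/(r+1) so F = R + λ·(V−R); F is affine-linear in λ
2. N is the midpoint of VX ⇒ N = (1/2, 1/2)
Every point depending on F is an affine combination of F and λ-independent points, so each such coordinate is linear in λ; the λ² term in each signed area is a multiple of (V−R)×(V−R) = 0, so 2·[RXV] and 2·[XFN] are each linear in λ. Evaluating at λ=0 and λ=1:
  2·[RXV] = -1,   2·[XFN] = -1/2·λ + 1/2
So [RXV]:[XFN] = (-1) / (-1/2·λ + 1/2). Setting this equal to -5/2:
  -1 = -5/2·(-1/2·λ + 1/2)  ⇒  λ = 1/5
Then r = λ/(1−λ) = (1/5)/(4/5) = 1/4. Check: with r = 1/4, F = (1/5, 0) and [RXV]:[XFN] = -5/2 as required.

r = 1/4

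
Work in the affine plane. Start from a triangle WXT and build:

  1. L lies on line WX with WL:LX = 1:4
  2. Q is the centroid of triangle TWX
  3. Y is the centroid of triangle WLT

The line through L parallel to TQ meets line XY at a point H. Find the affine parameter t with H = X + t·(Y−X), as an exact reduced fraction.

Assign W = (0, 0), X = (1, 0), T = (0, 1) — the answer is frame-independent, so this choice is without loss of generality.
1. L lies on line WX with WL:LX = 1:4 ⇒ L = (1/5, 0)
2. Q is the centroid of triangle TWX ⇒ Q = (1/3, 1/3)
3. Y is the centroid of triangle WLT ⇒ Y = (1/15, 1/3)
through L parallel to TQ: direction (1/3, -2/3); meets XY at H = (3/115, 8/23)
H = X + t·(Y−X) with t = 24/23

t = 24/23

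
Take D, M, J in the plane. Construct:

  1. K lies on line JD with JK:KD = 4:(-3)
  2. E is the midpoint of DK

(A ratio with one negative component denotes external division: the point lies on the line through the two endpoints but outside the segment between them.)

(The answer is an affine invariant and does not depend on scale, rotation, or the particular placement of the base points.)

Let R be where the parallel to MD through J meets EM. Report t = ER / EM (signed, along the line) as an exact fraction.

Assign D = (0, 0), M = (1, 0), J = (0, 1) — the answer is frame-independent, so this choice is without loss of generality.
1. K lies on line JD with JK:KD = 4:(-3) ⇒ K = (0, -3)
2. E is the midpoint of DK ⇒ E = (0, -3/2)
through J parallel to MD: direction (-1, 0); meets EM at R = (5/3, 1)
R = E + t·(M−E) with t = 5/3

t = 5/3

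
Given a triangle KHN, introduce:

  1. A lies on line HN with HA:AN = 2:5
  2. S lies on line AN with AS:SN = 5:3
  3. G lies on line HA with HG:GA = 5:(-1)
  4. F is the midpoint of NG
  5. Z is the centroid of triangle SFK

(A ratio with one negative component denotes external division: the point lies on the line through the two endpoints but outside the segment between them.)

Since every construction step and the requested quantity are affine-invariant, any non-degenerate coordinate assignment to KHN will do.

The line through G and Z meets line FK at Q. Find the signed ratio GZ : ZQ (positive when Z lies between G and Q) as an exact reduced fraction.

Assign K = (0, 0), H = (1, 0), N = (0, 1) — the answer is frame-independent, so this choice is without loss of generality.
1. A lies on line HN with HA:AN = 2:5 ⇒ A = (5/7, 2/7)
2. S lies on line AN with AS:SN = 5:3 ⇒ S = (15/56, 41/56)
3. G lies on line HA with HG:GA = 5:(-1) ⇒ G = (9/14, 5/14)
4. F is the midpoint of NG ⇒ F = (9/28, 19/28)
5. Z is the centroid of triangle SFK ⇒ Z = (11/56, 79/168)
line GZ meets FK at Q = (117/532, 13/28)
Z = G + t·(Q−G) with t = 19/18, so GZ:ZQ = 19/18:-1/18

GZ:ZQ = -19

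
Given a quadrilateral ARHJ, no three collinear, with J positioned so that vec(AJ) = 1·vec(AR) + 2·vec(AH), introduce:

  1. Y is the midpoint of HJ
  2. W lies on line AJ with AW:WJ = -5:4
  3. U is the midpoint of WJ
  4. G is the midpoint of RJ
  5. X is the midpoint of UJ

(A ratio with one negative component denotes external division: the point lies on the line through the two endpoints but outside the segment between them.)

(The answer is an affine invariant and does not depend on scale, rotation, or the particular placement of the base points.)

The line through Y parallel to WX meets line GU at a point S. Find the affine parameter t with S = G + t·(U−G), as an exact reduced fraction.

t = 3/2

Choose coordinates A = (0, 0), R = (1, 0), H = (0, 1), J = (1, 2).
1. Y is the midpoint of HJ ⇒ Y = (1/2, 3/2)
2. W lies on line AJ with AW:WJ = -5:4 ⇒ W = (5, 10)
3. U is the midpoint of WJ ⇒ U = (3, 6)
4. G is the midpoint of RJ ⇒ G = (1, 1)
5. X is the midpoint of UJ ⇒ X = (2, 4)
through Y parallel to WX: direction (-3, -6); meets GU at S = (4, 17/2)
S = G + t·(U−G) with t = 3/2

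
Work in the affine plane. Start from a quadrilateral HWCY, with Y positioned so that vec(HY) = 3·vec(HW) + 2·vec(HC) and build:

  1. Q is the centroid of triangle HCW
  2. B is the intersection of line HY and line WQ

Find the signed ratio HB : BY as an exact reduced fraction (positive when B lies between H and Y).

HB:BY = 1/6

Work in coordinates with H = (0, 0), W = (1, 0), C = (0, 1), Y = (3, 2).
1. Q is the centroid of triangle HCW ⇒ Q = (1/3, 1/3)
2. B is the intersection of line HY and line WQ ⇒ B = (3/7, 2/7)
B = H + t·(Y−H) with t = 1/7, so HB:BY = t:(1−t) = 1/7:6/7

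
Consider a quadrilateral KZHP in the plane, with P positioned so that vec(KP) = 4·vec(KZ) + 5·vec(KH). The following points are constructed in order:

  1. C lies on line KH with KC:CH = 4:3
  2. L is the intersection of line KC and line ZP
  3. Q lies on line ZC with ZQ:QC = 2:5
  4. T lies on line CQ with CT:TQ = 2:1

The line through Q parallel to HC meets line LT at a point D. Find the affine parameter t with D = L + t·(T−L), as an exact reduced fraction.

Assign K = (0, 0), Z = (1, 0), H = (0, 1), P = (4, 5) — the answer is frame-independent, so this choice is without loss of generality.
1. C lies on line KH with KC:CH = 4:3 ⇒ C = (0, 4/7)
2. L is the intersection of line KC and line ZP ⇒ L = (0, -5/3)
3. Q lies on line ZC with ZQ:QC = 2:5 ⇒ Q = (5/7, 8/49)
4. T lies on line CQ with CT:TQ = 2:1 ⇒ T = (10/21, 44/147)
through Q parallel to HC: direction (0, -3/7); meets LT at D = (5/7, 377/294)
D = L + t·(T−L) with t = 3/2

t = 3/2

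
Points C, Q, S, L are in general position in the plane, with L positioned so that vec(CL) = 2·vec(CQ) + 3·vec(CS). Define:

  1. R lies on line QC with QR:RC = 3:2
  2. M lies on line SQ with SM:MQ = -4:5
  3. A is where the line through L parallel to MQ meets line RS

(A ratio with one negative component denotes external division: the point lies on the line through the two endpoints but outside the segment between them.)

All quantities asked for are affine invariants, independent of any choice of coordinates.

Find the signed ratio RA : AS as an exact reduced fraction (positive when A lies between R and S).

Work in coordinates with C = (0, 0), Q = (1, 0), S = (0, 1), L = (2, 3).
1. R lies on line QC with QR:RC = 3:2 ⇒ R = (2/5, 0)
2. M lies on line SQ with SM:MQ = -4:5 ⇒ M = (-4, 5)
3. A is where the line through L parallel to MQ meets line RS ⇒ A = (-8/3, 23/3)
A = R + t·(S−R) with t = 23/3, so RA:AS = t:(1−t) = 23/3:-20/3

RA:AS = -23/20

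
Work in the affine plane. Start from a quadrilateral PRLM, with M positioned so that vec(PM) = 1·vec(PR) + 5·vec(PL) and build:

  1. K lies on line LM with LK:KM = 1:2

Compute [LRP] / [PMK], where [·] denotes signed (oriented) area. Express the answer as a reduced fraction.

[LRP]:[PMK] = -3/2

Set P = (0, 0), R = (1, 0), L = (0, 1), M = (1, 5); any affine frame gives the same invariant.
1. K lies on line LM with LK:KM = 1:2 ⇒ K = (1/3, 7/3)
2·[LRP] = -1, 2·[PMK] = 2/3
[LRP]:[PMK] = -1:2/3 = -3/2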